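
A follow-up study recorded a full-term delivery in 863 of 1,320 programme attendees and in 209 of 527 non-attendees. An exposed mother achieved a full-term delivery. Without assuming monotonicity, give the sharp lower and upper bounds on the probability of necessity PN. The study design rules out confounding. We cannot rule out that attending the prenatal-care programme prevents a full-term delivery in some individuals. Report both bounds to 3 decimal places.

p₁ = P(outcome | exposed) = 863/1320 = 0.65379
p₀ = P(outcome | unexposed) = 209/527 = 0.39658
Under exogeneity alone the bounds on PN are max{0,(p₁−p₀)/p₁} ≤ PN ≤ min{1,(1−p₀)/p₁}.
  lower = (p₁ − p₀)/p₁ = 0.2572 / 0.65379 ≈ 0.3934
  upper = min{1, (1 − p₀)/p₁} = 0.60342 / 0.65379 ≈ 0.9230

0.393 ≤ PN ≤ 0.923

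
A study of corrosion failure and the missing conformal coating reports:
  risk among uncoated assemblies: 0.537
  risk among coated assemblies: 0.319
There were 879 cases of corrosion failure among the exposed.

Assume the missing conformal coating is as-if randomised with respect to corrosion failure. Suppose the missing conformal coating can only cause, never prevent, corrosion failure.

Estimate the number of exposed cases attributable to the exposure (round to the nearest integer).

about 357 cases

Let p₁ = 0.537, p₀ = 0.319.
PN = (p₁ − p₀)/p₁ = (0.537 − 0.319) / 0.537 ≈ 0.40596.
Attributable cases ≈ PN × (exposed cases) = 0.40596 × 879 ≈ 356.84.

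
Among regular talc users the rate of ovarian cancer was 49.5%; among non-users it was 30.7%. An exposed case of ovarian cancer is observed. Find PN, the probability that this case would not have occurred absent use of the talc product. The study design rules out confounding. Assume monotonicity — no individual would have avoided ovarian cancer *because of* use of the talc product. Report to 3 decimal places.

PN ≈ 0.380

p₁ = 0.495, p₀ = 0.307.
Under exogeneity and monotonicity, PN = (p₁ − p₀) / p₁.
PN = (0.495 − 0.307) / 0.495 = 0.188 / 0.495 ≈ 0.3798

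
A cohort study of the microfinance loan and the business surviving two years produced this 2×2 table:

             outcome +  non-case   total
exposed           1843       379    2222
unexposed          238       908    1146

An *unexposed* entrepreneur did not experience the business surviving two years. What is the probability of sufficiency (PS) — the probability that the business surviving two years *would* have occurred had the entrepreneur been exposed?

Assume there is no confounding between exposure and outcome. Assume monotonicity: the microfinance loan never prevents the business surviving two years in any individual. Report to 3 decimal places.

p₁ = P(outcome | exposed) = 1843/2222 = 0.82943
p₀ = P(outcome | unexposed) = 238/1146 = 0.20768
Under exogeneity and monotonicity, PS = (p₁ − p₀)/(1 − p₀).
PS = (0.82943 − 0.20768) / 0.79232 ≈ 0.7847

PS ≈ 0.785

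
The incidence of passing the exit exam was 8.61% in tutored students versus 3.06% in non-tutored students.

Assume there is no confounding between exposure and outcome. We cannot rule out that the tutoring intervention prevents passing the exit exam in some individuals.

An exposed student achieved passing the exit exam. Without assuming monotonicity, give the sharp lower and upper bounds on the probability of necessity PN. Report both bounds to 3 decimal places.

0.645 ≤ PN ≤ 1.000

p₁ = 0.0861, p₀ = 0.0306.
Under exogeneity alone the bounds on PN are max{0,(p₁−p₀)/p₁} ≤ PN ≤ min{1,(1−p₀)/p₁}.
  lower = (p₁ − p₀)/p₁ = 0.0555 / 0.0861 ≈ 0.6446
  upper = min{1, (1 − p₀)/p₁} = 0.9694 / 0.0861 ≈ 11.2590 → capped at 1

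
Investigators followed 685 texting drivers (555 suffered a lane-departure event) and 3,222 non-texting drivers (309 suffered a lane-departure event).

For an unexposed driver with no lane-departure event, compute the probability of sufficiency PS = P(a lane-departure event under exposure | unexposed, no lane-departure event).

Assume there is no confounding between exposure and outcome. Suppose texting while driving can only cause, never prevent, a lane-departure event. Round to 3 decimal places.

PS ≈ 0.790

p₁ = P(outcome | exposed) = 555/685 = 0.81022
p₀ = P(outcome | unexposed) = 309/3222 = 0.095903
Under exogeneity and monotonicity, PS = (p₁ − p₀) / (1 − p₀).
PS = (0.81022 − 0.095903) / (1 − 0.095903) = 0.71432 / 0.9041 ≈ 0.7901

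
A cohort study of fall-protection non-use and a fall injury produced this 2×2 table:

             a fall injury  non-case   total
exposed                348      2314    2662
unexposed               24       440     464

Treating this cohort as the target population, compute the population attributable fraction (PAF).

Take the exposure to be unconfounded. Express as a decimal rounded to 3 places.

p₁ = P(outcome | exposed) = 348/2662 = 0.13073
p₀ = P(outcome | unexposed) = 24/464 = 0.051724
Exposure prevalence π = 2662/3126 = 0.85157; overall risk P(Y=1) = 0.119.
Under exogeneity, PAF = [P(Y=1) − p₀]/P(Y=1).
PAF = (0.119 − 0.051724) / 0.119 ≈ 0.5654

PAF ≈ 0.565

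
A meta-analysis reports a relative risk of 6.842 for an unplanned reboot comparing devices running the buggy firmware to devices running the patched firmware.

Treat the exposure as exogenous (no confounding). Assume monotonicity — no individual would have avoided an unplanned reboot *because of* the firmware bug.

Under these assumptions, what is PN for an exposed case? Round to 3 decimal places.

PN ≈ 0.854

Under exogeneity and monotonicity, PN = (RR − 1) / RR = 1 − 1/RR.
PN = (6.842 − 1) / 6.842 = 5.842 / 6.842 ≈ 0.8538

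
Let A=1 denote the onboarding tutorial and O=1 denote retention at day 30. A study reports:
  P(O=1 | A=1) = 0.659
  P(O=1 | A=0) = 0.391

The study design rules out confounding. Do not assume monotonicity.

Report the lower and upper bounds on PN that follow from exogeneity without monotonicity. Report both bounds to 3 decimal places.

Let p₁ = 0.659, p₀ = 0.391.
Under exogeneity alone the bounds on PN are max{0,(p₁−p₀)/p₁} ≤ PN ≤ min{1,(1−p₀)/p₁}.
  lower = (p₁ − p₀)/p₁ = 0.268 / 0.659 ≈ 0.4067
  upper = min{1, (1 − p₀)/p₁} = 0.609 / 0.659 ≈ 0.9241

0.407 ≤ PN ≤ 0.924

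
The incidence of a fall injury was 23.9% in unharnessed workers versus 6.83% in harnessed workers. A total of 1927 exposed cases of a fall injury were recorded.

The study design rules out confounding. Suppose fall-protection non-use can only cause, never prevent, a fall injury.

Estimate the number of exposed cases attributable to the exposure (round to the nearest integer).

p₁ = 0.239, p₀ = 0.0683.
PN = (p₁ − p₀)/p₁ = (0.239 − 0.0683) / 0.239 ≈ 0.71423.
Attributable cases ≈ PN × (exposed cases) = 0.71423 × 1927 ≈ 1376.31.

about 1376 cases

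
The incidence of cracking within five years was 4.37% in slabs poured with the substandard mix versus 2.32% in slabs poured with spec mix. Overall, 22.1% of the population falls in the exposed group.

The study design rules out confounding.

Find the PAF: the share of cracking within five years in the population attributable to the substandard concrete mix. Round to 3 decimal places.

PAF ≈ 0.163

p₁ = 0.0437, p₀ = 0.0232.
Overall risk P(Y=1) = π·p₁ + (1−π)·p₀ = 0.221×0.0437 + 0.779×0.0232 = 0.02773.
Under exogeneity, PAF = [P(Y=1) − p₀] / P(Y=1).
PAF = (0.02773 − 0.0232) / 0.02773 ≈ 0.1634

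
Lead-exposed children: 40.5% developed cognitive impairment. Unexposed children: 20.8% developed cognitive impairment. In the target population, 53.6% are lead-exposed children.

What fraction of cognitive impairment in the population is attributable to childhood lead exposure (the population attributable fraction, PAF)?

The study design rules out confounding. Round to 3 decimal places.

PAF ≈ 0.337

p₁ = 0.405, p₀ = 0.208.
Overall risk P(Y=1) = π·p₁ + (1−π)·p₀ = 0.536×0.405 + 0.464×0.208 = 0.31359.
Under exogeneity, PAF = [P(Y=1) − p₀] / P(Y=1).
PAF = (0.31359 − 0.208) / 0.31359 ≈ 0.3367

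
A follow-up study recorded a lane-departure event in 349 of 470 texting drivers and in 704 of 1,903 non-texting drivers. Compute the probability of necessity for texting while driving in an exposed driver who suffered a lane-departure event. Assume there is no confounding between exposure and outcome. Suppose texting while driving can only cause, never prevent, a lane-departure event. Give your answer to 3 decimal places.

p₁ = P(outcome | exposed) = 349/470 = 0.74255
p₀ = P(outcome | unexposed) = 704/1903 = 0.36994
Under exogeneity and monotonicity, PN = (p₁ − p₀) / p₁.
PN = (0.74255 − 0.36994) / 0.74255 = 0.37261 / 0.74255 ≈ 0.5018

PN ≈ 0.502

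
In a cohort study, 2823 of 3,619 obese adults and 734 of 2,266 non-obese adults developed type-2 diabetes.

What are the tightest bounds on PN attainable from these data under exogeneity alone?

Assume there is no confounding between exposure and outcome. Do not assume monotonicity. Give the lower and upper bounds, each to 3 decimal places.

0.585 ≤ PN ≤ 0.867

p₁ = P(outcome | exposed) = 2823/3619 = 0.78005
p₀ = P(outcome | unexposed) = 734/2266 = 0.32392
Under exogeneity alone the bounds on PN are max{0,(p₁−p₀)/p₁} ≤ PN ≤ min{1,(1−p₀)/p₁}.
  lower = (p₁ − p₀)/p₁ = 0.45613 / 0.78005 ≈ 0.5847
  upper = min{1, (1 − p₀)/p₁} = 0.67608 / 0.78005 ≈ 0.8667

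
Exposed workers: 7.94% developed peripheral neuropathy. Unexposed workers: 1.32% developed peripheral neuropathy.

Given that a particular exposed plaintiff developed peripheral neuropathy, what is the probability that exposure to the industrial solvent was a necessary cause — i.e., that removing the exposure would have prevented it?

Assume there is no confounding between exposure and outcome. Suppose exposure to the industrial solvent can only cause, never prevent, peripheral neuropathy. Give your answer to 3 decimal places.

p₁ = 0.0794, p₀ = 0.0132.
Under exogeneity and monotonicity, PN = (p₁ − p₀) / p₁.
PN = (0.0794 − 0.0132) / 0.0794 = 0.0662 / 0.0794 ≈ 0.8338

PN ≈ 0.834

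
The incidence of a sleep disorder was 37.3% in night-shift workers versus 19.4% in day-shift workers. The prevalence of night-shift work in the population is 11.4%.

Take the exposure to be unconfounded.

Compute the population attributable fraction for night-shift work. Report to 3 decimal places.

p₁ = 0.373, p₀ = 0.194.
Overall risk P(Y=1) = π·p₁ + (1−π)·p₀ = 0.114×0.373 + 0.886×0.194 = 0.21441.
Under exogeneity, PAF = [P(Y=1) − p₀] / P(Y=1).
PAF = (0.21441 − 0.194) / 0.21441 ≈ 0.0952

PAF ≈ 0.095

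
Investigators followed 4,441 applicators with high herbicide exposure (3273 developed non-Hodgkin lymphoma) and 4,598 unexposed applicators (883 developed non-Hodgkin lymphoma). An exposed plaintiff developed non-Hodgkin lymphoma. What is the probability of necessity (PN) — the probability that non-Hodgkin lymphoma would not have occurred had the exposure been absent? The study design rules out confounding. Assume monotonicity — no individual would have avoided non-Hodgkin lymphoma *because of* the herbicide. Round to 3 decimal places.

p₁ = P(outcome | exposed) = 3273/4441 = 0.737
p₀ = P(outcome | unexposed) = 883/4598 = 0.19204
Under exogeneity and monotonicity, PN = (p₁ − p₀) / p₁.
PN = (0.737 − 0.19204) / 0.737 = 0.54496 / 0.737 ≈ 0.7394

PN ≈ 0.739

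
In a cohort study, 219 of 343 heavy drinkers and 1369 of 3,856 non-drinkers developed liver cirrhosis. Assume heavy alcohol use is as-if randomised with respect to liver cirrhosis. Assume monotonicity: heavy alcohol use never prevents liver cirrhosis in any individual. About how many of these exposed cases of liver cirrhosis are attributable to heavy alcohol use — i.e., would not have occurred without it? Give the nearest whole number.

about 97 cases

p₁ = P(outcome | exposed) = 219/343 = 0.63848
p₀ = P(outcome | unexposed) = 1369/3856 = 0.35503
PN = (p₁ − p₀)/p₁ = (0.63848 − 0.35503) / 0.63848 ≈ 0.44395.
Attributable cases ≈ PN × (exposed cases) = 0.44395 × 219 ≈ 97.22.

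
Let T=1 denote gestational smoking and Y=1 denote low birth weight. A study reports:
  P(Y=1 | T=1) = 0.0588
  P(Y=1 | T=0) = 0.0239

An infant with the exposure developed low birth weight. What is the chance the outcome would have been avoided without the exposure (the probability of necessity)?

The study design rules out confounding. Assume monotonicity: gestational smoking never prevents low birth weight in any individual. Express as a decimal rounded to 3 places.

Let p₁ = 0.0588, p₀ = 0.0239.
Under exogeneity and monotonicity, PN = (p₁ − p₀) / p₁.
PN = (0.0588 − 0.0239) / 0.0588 = 0.0349 / 0.0588 ≈ 0.5935

PN ≈ 0.594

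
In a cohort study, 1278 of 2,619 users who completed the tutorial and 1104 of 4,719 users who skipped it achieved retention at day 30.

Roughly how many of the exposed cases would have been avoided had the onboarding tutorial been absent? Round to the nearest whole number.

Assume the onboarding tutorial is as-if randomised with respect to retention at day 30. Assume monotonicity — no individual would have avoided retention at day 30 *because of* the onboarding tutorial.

p₁ = P(outcome | exposed) = 1278/2619 = 0.48797
p₀ = P(outcome | unexposed) = 1104/4719 = 0.23395
PN = (p₁ − p₀)/p₁ = (0.48797 − 0.23395) / 0.48797 ≈ 0.52057.
Attributable cases ≈ PN × (exposed cases) = 0.52057 × 1278 ≈ 665.29.

about 665 cases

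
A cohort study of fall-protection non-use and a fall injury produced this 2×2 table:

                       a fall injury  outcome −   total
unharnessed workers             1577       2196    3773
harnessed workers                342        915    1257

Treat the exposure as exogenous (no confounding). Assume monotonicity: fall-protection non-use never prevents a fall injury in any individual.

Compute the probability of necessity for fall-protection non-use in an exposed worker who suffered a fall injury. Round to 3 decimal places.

PN ≈ 0.349

p₁ = P(outcome | exposed) = 1577/3773 = 0.41797
p₀ = P(outcome | unexposed) = 342/1257 = 0.27208
Under exogeneity and monotonicity, PN = (p₁ − p₀) / p₁.
PN = (0.41797 − 0.27208) / 0.41797 = 0.14589 / 0.41797 ≈ 0.3491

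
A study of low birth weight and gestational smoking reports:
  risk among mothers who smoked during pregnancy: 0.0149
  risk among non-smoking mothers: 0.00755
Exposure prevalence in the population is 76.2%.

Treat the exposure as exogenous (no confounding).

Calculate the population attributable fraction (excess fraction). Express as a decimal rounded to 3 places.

PAF ≈ 0.426

Let p₁ = 0.0149, p₀ = 0.00755.
Overall risk P(Y=1) = π·p₁ + (1−π)·p₀ = 0.762×0.0149 + 0.238×0.00755 = 0.013151.
Under exogeneity, PAF = [P(Y=1) − p₀] / P(Y=1).
PAF = (0.013151 − 0.00755) / 0.013151 ≈ 0.4259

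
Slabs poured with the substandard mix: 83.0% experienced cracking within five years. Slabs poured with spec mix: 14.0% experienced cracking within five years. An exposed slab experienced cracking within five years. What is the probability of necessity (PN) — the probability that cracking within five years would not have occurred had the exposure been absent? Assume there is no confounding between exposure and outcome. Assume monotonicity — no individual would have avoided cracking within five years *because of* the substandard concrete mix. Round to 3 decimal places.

PN ≈ 0.831

p₁ = 0.83, p₀ = 0.14.
Under exogeneity and monotonicity, PN = (p₁ − p₀) / p₁.
PN = (0.83 − 0.14) / 0.83 = 0.69 / 0.83 ≈ 0.8313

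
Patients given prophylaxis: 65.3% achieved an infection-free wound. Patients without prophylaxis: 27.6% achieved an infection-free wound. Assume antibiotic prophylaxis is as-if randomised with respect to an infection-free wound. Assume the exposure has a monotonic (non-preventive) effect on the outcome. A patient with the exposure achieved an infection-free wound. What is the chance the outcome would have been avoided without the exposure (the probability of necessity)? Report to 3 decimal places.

PN ≈ 0.577

p₁ = 0.653, p₀ = 0.276.
Under exogeneity and monotonicity, PN = (p₁ − p₀) / p₁.
PN = (0.653 − 0.276) / 0.653 = 0.377 / 0.653 ≈ 0.5773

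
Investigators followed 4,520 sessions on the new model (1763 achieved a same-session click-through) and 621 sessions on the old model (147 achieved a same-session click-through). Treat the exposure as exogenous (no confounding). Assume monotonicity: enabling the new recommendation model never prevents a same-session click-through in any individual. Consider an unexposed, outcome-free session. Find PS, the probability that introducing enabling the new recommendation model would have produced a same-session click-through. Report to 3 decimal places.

p₁ = P(outcome | exposed) = 1763/4520 = 0.39004
p₀ = P(outcome | unexposed) = 147/621 = 0.23671
Under exogeneity and monotonicity, PS = (p₁ − p₀) / (1 − p₀).
PS = (0.39004 − 0.23671) / (1 − 0.23671) = 0.15333 / 0.76329 ≈ 0.2009

PS ≈ 0.201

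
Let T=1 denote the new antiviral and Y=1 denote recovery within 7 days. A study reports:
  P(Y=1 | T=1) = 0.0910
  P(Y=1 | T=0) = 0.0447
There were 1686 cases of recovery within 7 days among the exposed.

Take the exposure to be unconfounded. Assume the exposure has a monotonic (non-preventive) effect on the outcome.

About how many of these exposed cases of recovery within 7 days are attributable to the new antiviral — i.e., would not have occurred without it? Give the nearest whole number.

Let p₁ = 0.091, p₀ = 0.0447.
PN = (p₁ − p₀)/p₁ = (0.091 − 0.0447) / 0.091 ≈ 0.50879.
Attributable cases ≈ PN × (exposed cases) = 0.50879 × 1686 ≈ 857.82.

about 858 cases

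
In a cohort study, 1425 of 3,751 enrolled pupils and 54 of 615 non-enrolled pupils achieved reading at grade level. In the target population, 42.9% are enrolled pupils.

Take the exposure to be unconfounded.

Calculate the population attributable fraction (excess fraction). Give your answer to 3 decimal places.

PAF ≈ 0.588

p₁ = P(outcome | exposed) = 1425/3751 = 0.3799
p₀ = P(outcome | unexposed) = 54/615 = 0.087805
Overall risk P(Y=1) = π·p₁ + (1−π)·p₀ = 0.429×0.3799 + 0.571×0.087805 = 0.21311.
Under exogeneity, PAF = [P(Y=1) − p₀] / P(Y=1).
PAF = (0.21311 − 0.087805) / 0.21311 ≈ 0.5880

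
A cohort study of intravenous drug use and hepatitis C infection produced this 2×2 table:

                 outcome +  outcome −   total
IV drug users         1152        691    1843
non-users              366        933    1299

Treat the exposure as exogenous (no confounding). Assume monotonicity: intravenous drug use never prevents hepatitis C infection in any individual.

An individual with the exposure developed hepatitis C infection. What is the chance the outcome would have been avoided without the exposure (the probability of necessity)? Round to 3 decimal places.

p₁ = P(outcome | exposed) = 1152/1843 = 0.62507
p₀ = P(outcome | unexposed) = 366/1299 = 0.28176
Under exogeneity and monotonicity, PN = (p₁ − p₀)/p₁.
PN = (0.62507 − 0.28176) / 0.62507 ≈ 0.5492

PN ≈ 0.549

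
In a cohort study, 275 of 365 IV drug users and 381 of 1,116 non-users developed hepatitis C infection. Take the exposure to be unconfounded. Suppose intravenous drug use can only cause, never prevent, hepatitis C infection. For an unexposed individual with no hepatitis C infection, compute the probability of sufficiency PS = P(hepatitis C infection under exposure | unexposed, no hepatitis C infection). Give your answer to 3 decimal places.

PS ≈ 0.626

p₁ = P(outcome | exposed) = 275/365 = 0.75342
p₀ = P(outcome | unexposed) = 381/1116 = 0.3414
Under exogeneity and monotonicity, PS = (p₁ − p₀) / (1 − p₀).
PS = (0.75342 − 0.3414) / (1 − 0.3414) = 0.41203 / 0.6586 ≈ 0.6256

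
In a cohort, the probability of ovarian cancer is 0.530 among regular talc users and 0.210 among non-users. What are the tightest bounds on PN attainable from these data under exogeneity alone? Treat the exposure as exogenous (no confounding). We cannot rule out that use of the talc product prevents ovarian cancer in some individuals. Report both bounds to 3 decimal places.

Let p₁ = 0.53, p₀ = 0.21.
Under exogeneity alone the bounds on PN are max{0,(p₁−p₀)/p₁} ≤ PN ≤ min{1,(1−p₀)/p₁}.
  lower = (p₁ − p₀)/p₁ = 0.32 / 0.53 ≈ 0.6038
  upper = min{1, (1 − p₀)/p₁} = 0.79 / 0.53 ≈ 1.4906 → capped at 1

0.604 ≤ PN ≤ 1.000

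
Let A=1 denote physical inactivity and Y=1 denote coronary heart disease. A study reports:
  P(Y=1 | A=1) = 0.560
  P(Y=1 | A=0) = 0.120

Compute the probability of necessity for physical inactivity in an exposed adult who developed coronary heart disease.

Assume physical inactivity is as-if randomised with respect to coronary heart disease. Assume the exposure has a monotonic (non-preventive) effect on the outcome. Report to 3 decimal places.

Let p₁ = 0.56, p₀ = 0.12.
Under exogeneity and monotonicity, PN = (p₁ − p₀) / p₁.
PN = (0.56 − 0.12) / 0.56 = 0.44 / 0.56 ≈ 0.7857

PN ≈ 0.786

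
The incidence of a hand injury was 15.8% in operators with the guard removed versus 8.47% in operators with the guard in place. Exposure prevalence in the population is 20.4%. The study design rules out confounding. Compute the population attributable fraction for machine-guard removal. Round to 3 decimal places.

p₁ = 0.158, p₀ = 0.0847.
Overall risk P(Y=1) = π·p₁ + (1−π)·p₀ = 0.204×0.158 + 0.796×0.0847 = 0.099653.
Under exogeneity, PAF = [P(Y=1) − p₀] / P(Y=1).
PAF = (0.099653 − 0.0847) / 0.099653 ≈ 0.1501

PAF ≈ 0.150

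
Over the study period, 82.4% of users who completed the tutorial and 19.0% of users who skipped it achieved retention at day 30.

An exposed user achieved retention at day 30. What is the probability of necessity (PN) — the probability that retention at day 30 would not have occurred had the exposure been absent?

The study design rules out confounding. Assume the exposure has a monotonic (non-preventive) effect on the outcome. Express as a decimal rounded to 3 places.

PN ≈ 0.769

p₁ = 0.824, p₀ = 0.19.
Under exogeneity and monotonicity, PN = (p₁ − p₀) / p₁.
PN = (0.824 − 0.19) / 0.824 = 0.634 / 0.824 ≈ 0.7694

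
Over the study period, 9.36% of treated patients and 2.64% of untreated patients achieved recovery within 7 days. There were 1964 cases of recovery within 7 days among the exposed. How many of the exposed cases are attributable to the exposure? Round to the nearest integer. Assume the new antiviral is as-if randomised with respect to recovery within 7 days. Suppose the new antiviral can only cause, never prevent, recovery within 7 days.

p₁ = 0.0936, p₀ = 0.0264.
PN = (p₁ − p₀)/p₁ = (0.0936 − 0.0264) / 0.0936 ≈ 0.71795.
Attributable cases ≈ PN × (exposed cases) = 0.71795 × 1964 ≈ 1410.05.

about 1410 cases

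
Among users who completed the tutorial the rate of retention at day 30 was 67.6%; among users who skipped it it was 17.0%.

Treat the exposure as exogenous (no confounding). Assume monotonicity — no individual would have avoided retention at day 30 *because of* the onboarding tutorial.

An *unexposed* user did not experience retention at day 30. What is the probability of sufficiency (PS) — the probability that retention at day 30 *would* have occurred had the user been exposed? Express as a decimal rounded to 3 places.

PS ≈ 0.610

p₁ = 0.676, p₀ = 0.17.
Under exogeneity and monotonicity, PS = (p₁ − p₀) / (1 − p₀).
PS = (0.676 − 0.17) / (1 − 0.17) = 0.506 / 0.83 ≈ 0.6096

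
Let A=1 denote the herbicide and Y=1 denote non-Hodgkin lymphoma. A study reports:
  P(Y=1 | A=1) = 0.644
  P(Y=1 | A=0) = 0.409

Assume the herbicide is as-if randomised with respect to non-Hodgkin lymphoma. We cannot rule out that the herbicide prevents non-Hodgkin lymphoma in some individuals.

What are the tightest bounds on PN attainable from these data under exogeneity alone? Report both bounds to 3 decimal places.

0.365 ≤ PN ≤ 0.918

Let p₁ = 0.644, p₀ = 0.409.
Under exogeneity alone the bounds on PN are max{0,(p₁−p₀)/p₁} ≤ PN ≤ min{1,(1−p₀)/p₁}.
  lower = (p₁ − p₀)/p₁ = 0.235 / 0.644 ≈ 0.3649
  upper = min{1, (1 − p₀)/p₁} = 0.591 / 0.644 ≈ 0.9177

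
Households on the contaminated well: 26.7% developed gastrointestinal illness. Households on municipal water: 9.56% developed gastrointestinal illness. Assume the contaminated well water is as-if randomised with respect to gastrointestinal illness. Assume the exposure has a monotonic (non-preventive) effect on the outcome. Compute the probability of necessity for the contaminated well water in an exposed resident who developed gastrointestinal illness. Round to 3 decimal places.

PN ≈ 0.642

p₁ = 0.267, p₀ = 0.0956.
Under exogeneity and monotonicity, PN = (p₁ − p₀) / p₁.
PN = (0.267 − 0.0956) / 0.267 = 0.1714 / 0.267 ≈ 0.6419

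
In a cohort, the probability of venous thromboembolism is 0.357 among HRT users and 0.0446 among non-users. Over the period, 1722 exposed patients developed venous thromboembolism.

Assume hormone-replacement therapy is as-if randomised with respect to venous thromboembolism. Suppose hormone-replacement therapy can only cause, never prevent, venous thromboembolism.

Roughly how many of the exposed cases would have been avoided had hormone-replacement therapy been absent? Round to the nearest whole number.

about 1507 cases

Let p₁ = 0.357, p₀ = 0.0446.
PN = (p₁ − p₀)/p₁ = (0.357 − 0.0446) / 0.357 ≈ 0.87507.
Attributable cases ≈ PN × (exposed cases) = 0.87507 × 1722 ≈ 1506.87.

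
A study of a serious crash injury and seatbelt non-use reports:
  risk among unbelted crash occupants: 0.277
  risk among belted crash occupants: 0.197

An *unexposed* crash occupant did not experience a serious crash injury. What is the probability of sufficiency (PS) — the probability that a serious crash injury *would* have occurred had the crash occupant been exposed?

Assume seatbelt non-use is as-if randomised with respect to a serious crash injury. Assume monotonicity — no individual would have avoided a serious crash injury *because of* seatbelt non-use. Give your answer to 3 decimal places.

Let p₁ = 0.277, p₀ = 0.197.
Under exogeneity and monotonicity, PS = (p₁ − p₀) / (1 − p₀).
PS = (0.277 − 0.197) / (1 − 0.197) = 0.08 / 0.803 ≈ 0.0996

PS ≈ 0.100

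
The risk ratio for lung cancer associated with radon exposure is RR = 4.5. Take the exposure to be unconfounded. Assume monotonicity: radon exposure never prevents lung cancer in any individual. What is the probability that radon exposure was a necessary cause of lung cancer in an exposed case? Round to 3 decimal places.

Under exogeneity and monotonicity, PN = (RR − 1) / RR = 1 − 1/RR.
PN = (4.5 − 1) / 4.5 = 3.5 / 4.5 ≈ 0.7778

PN ≈ 0.778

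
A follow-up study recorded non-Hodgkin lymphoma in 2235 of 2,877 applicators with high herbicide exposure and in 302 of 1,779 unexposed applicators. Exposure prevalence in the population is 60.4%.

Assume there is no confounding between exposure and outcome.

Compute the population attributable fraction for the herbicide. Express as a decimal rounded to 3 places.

PAF ≈ 0.684

p₁ = P(outcome | exposed) = 2235/2877 = 0.77685
p₀ = P(outcome | unexposed) = 302/1779 = 0.16976
Overall risk P(Y=1) = π·p₁ + (1−π)·p₀ = 0.604×0.77685 + 0.396×0.16976 = 0.53644.
Under exogeneity, PAF = [P(Y=1) − p₀] / P(Y=1).
PAF = (0.53644 − 0.16976) / 0.53644 ≈ 0.6835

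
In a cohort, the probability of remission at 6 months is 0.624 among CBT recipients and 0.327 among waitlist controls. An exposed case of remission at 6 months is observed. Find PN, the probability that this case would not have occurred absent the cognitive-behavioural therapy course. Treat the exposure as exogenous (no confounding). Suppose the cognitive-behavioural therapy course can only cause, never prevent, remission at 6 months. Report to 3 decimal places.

Let p₁ = 0.624, p₀ = 0.327.
Under exogeneity and monotonicity, PN = (p₁ − p₀) / p₁.
PN = (0.624 − 0.327) / 0.624 = 0.297 / 0.624 ≈ 0.4760

PN ≈ 0.476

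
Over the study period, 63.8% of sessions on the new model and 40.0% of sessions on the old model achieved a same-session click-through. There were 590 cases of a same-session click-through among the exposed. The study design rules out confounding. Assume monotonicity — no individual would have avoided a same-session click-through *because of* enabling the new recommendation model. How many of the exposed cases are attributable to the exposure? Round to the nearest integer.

p₁ = 0.638, p₀ = 0.4.
PN = (p₁ − p₀)/p₁ = (0.638 − 0.4) / 0.638 ≈ 0.37304.
Attributable cases ≈ PN × (exposed cases) = 0.37304 × 590 ≈ 220.09.

about 220 cases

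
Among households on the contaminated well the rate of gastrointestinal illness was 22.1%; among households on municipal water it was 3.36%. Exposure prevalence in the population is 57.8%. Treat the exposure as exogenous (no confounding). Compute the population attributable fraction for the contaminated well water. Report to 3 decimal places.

p₁ = 0.221, p₀ = 0.0336.
Overall risk P(Y=1) = π·p₁ + (1−π)·p₀ = 0.578×0.221 + 0.422×0.0336 = 0.14192.
Under exogeneity, PAF = [P(Y=1) − p₀] / P(Y=1).
PAF = (0.14192 − 0.0336) / 0.14192 ≈ 0.7632

PAF ≈ 0.763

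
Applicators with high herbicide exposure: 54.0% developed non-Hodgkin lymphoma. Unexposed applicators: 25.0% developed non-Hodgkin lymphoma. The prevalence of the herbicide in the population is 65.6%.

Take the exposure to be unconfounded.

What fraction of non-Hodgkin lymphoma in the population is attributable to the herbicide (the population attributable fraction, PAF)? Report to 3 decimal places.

PAF ≈ 0.432

p₁ = 0.54, p₀ = 0.25.
Overall risk P(Y=1) = π·p₁ + (1−π)·p₀ = 0.656×0.54 + 0.344×0.25 = 0.44024.
Under exogeneity, PAF = [P(Y=1) − p₀] / P(Y=1).
PAF = (0.44024 − 0.25) / 0.44024 ≈ 0.4321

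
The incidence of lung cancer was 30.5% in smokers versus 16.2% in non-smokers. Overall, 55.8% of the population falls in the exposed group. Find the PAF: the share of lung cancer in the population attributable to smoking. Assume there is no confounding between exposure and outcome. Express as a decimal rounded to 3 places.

p₁ = 0.305, p₀ = 0.162.
Overall risk P(Y=1) = π·p₁ + (1−π)·p₀ = 0.558×0.305 + 0.442×0.162 = 0.24179.
Under exogeneity, PAF = [P(Y=1) − p₀] / P(Y=1).
PAF = (0.24179 − 0.162) / 0.24179 ≈ 0.3300

PAF ≈ 0.330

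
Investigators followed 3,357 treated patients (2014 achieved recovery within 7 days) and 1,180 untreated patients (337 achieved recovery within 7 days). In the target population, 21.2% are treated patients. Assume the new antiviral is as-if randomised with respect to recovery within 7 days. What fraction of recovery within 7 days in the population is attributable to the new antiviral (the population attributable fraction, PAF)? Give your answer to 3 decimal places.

p₁ = P(outcome | exposed) = 2014/3357 = 0.59994
p₀ = P(outcome | unexposed) = 337/1180 = 0.28559
Overall risk P(Y=1) = π·p₁ + (1−π)·p₀ = 0.212×0.59994 + 0.788×0.28559 = 0.35223.
Under exogeneity, PAF = [P(Y=1) − p₀] / P(Y=1).
PAF = (0.35223 − 0.28559) / 0.35223 ≈ 0.1892

PAF ≈ 0.189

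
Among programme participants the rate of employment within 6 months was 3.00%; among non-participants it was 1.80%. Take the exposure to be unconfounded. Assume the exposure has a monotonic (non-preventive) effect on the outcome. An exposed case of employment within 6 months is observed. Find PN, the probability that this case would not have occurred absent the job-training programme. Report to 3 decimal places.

p₁ = 0.03, p₀ = 0.018.
Under exogeneity and monotonicity, PN = (p₁ − p₀) / p₁.
PN = (0.03 − 0.018) / 0.03 = 0.012 / 0.03 ≈ 0.4000

PN ≈ 0.400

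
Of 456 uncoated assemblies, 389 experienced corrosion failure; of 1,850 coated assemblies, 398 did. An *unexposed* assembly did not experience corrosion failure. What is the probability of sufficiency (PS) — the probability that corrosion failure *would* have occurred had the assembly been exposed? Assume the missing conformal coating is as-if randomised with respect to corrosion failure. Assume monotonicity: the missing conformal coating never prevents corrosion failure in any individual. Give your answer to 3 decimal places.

p₁ = P(outcome | exposed) = 389/456 = 0.85307
p₀ = P(outcome | unexposed) = 398/1850 = 0.21514
Under exogeneity and monotonicity, PS = (p₁ − p₀) / (1 − p₀).
PS = (0.85307 − 0.21514) / (1 − 0.21514) = 0.63794 / 0.78486 ≈ 0.8128

PS ≈ 0.813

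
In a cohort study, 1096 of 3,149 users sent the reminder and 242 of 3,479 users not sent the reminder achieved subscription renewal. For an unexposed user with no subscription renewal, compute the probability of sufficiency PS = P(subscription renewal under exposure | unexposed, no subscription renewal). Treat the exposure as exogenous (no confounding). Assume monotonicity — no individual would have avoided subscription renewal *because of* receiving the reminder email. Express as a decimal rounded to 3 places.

p₁ = P(outcome | exposed) = 1096/3149 = 0.34805
p₀ = P(outcome | unexposed) = 242/3479 = 0.06956
Under exogeneity and monotonicity, PS = (p₁ − p₀) / (1 − p₀).
PS = (0.34805 − 0.06956) / (1 − 0.06956) = 0.27849 / 0.93044 ≈ 0.2993

PS ≈ 0.299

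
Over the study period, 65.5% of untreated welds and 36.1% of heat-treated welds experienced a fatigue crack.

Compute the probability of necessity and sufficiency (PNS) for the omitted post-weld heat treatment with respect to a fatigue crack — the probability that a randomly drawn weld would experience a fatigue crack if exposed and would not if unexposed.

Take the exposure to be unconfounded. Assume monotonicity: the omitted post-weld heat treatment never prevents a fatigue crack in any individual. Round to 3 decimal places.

p₁ = 0.655, p₀ = 0.361.
Under exogeneity and monotonicity, PNS = p₁ − p₀.
PNS = 0.655 − 0.361 = 0.294

PNS ≈ 0.294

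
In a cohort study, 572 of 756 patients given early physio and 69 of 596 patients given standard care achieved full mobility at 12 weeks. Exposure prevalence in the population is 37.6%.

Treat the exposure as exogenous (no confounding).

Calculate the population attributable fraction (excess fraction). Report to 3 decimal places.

p₁ = P(outcome | exposed) = 572/756 = 0.75661
p₀ = P(outcome | unexposed) = 69/596 = 0.11577
Overall risk P(Y=1) = π·p₁ + (1−π)·p₀ = 0.376×0.75661 + 0.624×0.11577 = 0.35673.
Under exogeneity, PAF = [P(Y=1) − p₀] / P(Y=1).
PAF = (0.35673 − 0.11577) / 0.35673 ≈ 0.6755

PAF ≈ 0.675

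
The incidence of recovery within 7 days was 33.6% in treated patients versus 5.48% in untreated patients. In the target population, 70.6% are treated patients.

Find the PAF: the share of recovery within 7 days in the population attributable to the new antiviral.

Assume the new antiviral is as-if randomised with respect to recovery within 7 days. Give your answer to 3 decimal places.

PAF ≈ 0.784

p₁ = 0.336, p₀ = 0.0548.
Overall risk P(Y=1) = π·p₁ + (1−π)·p₀ = 0.706×0.336 + 0.294×0.0548 = 0.25333.
Under exogeneity, PAF = [P(Y=1) − p₀] / P(Y=1).
PAF = (0.25333 − 0.0548) / 0.25333 ≈ 0.7837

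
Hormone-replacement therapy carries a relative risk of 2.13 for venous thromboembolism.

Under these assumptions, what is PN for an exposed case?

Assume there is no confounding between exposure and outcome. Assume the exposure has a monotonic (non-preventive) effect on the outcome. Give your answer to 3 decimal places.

PN ≈ 0.531

Under exogeneity and monotonicity, PN = (RR − 1) / RR = 1 − 1/RR.
PN = (2.13 − 1) / 2.13 = 1.13 / 2.13 ≈ 0.5305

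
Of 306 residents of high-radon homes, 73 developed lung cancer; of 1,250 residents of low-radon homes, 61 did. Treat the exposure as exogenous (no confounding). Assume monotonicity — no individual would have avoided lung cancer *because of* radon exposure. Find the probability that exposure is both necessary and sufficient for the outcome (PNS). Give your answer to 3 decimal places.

p₁ = P(outcome | exposed) = 73/306 = 0.23856
p₀ = P(outcome | unexposed) = 61/1250 = 0.0488
Under exogeneity and monotonicity, PNS = p₁ − p₀.
PNS = 0.23856 − 0.0488 = 0.18976

PNS ≈ 0.190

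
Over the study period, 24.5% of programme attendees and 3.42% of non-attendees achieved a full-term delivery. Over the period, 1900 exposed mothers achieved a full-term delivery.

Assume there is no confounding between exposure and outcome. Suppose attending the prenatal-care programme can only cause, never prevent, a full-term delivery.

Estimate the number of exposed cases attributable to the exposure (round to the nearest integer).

about 1635 cases

p₁ = 0.245, p₀ = 0.0342.
PN = (p₁ − p₀)/p₁ = (0.245 − 0.0342) / 0.245 ≈ 0.86041.
Attributable cases ≈ PN × (exposed cases) = 0.86041 × 1900 ≈ 1634.78.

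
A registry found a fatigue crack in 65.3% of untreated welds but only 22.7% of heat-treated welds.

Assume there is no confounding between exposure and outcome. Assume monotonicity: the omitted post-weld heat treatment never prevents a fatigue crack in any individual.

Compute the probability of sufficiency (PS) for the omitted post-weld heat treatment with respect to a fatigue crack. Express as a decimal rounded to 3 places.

PS ≈ 0.551

p₁ = 0.653, p₀ = 0.227.
Under exogeneity and monotonicity, PS = (p₁ − p₀) / (1 − p₀).
PS = (0.653 − 0.227) / (1 − 0.227) = 0.426 / 0.773 ≈ 0.5511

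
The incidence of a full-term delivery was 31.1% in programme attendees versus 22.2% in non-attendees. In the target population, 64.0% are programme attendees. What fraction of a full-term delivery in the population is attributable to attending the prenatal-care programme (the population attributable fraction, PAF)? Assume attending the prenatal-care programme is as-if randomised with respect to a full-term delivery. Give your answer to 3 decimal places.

p₁ = 0.311, p₀ = 0.222.
Overall risk P(Y=1) = π·p₁ + (1−π)·p₀ = 0.64×0.311 + 0.36×0.222 = 0.27896.
Under exogeneity, PAF = [P(Y=1) − p₀] / P(Y=1).
PAF = (0.27896 − 0.222) / 0.27896 ≈ 0.2042

PAF ≈ 0.204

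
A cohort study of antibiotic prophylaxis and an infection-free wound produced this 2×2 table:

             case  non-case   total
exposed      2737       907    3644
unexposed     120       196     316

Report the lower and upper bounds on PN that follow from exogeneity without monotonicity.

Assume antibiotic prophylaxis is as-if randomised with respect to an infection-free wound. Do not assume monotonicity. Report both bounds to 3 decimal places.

0.494 ≤ PN ≤ 0.826

p₁ = P(outcome | exposed) = 2737/3644 = 0.7511
p₀ = P(outcome | unexposed) = 120/316 = 0.37975
Under exogeneity alone the bounds on PN are max{0,(p₁−p₀)/p₁} ≤ PN ≤ min{1,(1−p₀)/p₁}.
  lower = (p₁ − p₀)/p₁ = 0.37135 / 0.7511 ≈ 0.4944
  upper = min{1, (1 − p₀)/p₁} = 0.62025 / 0.7511 ≈ 0.8258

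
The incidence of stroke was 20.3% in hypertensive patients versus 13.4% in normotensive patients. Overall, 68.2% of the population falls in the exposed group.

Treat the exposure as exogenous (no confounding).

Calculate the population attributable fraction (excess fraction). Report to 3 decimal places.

p₁ = 0.203, p₀ = 0.134.
Overall risk P(Y=1) = π·p₁ + (1−π)·p₀ = 0.682×0.203 + 0.318×0.134 = 0.18106.
Under exogeneity, PAF = [P(Y=1) − p₀] / P(Y=1).
PAF = (0.18106 − 0.134) / 0.18106 ≈ 0.2599

PAF ≈ 0.260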